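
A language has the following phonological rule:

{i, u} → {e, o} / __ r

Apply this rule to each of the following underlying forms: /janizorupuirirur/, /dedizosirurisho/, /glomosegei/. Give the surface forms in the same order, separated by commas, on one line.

janizorupuereror, dedizoserorisho, glomosegei

/janizorupuirirur/: /i/ is a high vowel immediately before /r/, so it lowers to [e]. /i/ is a high vowel immediately before /r/, so it lowers to [e]. /u/ is a high vowel immediately before /r/, so it lowers to [o]. → [janizorupuereror].
/dedizosirurisho/: /i/ is a high vowel immediately before /r/, so it lowers to [e]. /u/ is a high vowel immediately before /r/, so it lowers to [o]. → [dedizoserorisho].
/glomosegei/: the rule's environment is not met; surfaces unchanged as [glomosegei].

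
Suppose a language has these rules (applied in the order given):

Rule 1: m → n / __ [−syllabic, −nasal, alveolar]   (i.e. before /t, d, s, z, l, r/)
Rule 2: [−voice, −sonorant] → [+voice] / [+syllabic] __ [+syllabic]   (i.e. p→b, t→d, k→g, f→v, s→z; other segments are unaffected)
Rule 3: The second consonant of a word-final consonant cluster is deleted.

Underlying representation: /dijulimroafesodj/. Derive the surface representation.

dijulinroavezod

Rule 1 (nasal place assimilation): /m/ precedes the alveolar consonant /r/, so it assimilates in place to [n]. /dijulimroafesodj/ → dijulinroafesodj.
Rule 2 (intervocalic voicing): /f/ is a voiceless obstruent between vowels /a/ and /e/, so it voices to [v]. /s/ is a voiceless obstruent between vowels /e/ and /o/, so it voices to [z]. /dijulinroafesodj/ → dijulinroavezodj.
Rule 3 (final cluster simplification): /j/ is the second consonant of a word-final cluster /dj/, so it deletes. /dijulinroavezodj/ → dijulinroavezod.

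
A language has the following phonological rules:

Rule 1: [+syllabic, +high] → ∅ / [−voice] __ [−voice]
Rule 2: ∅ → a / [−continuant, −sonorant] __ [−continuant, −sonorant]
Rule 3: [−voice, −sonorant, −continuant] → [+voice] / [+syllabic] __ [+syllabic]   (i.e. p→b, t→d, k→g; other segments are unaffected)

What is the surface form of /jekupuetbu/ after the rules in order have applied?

Rule 1 (high vowel syncope): /u/ is a high vowel flanked by voiceless consonants /k/ and /p/, so it deletes. /jekupuetbu/ → jekpuetbu.
Rule 2 (stop-cluster a-epenthesis): /k/ and /p/ form a stop–stop cluster, so [a] is inserted between them. /t/ and /b/ form a stop–stop cluster, so [a] is inserted between them. /jekpuetbu/ → jekapuetabu.
Rule 3 (intervocalic voicing): /k/ is a voiceless stop between vowels /e/ and /a/, so it voices to [g]. /p/ is a voiceless stop between vowels /a/ and /u/, so it voices to [b]. /t/ is a voiceless stop between vowels /e/ and /a/, so it voices to [d]. /jekapuetabu/ → jegabuedabu.

jegabuedabu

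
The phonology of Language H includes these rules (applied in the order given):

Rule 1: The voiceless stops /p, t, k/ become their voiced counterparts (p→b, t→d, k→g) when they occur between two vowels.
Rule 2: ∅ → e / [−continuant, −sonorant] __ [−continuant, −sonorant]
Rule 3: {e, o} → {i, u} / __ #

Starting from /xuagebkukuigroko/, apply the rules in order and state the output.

xuagebekuguigrogu

Rule 1 (intervocalic voicing): /k/ is a voiceless stop between vowels /u/ and /u/, so it voices to [g]. /k/ is a voiceless stop between vowels /o/ and /o/, so it voices to [g]. /xuagebkukuigroko/ → xuagebkuguigrogo.
Rule 2 (stop-cluster e-epenthesis): /b/ and /k/ form a stop–stop cluster, so [e] is inserted between them. /xuagebkuguigrogo/ → xuagebekuguigrogo.
Rule 3 (final vowel raising): /o/ is a mid vowel in word-final position, so it raises to [u]. /xuagebekuguigrogo/ → xuagebekuguigrogu.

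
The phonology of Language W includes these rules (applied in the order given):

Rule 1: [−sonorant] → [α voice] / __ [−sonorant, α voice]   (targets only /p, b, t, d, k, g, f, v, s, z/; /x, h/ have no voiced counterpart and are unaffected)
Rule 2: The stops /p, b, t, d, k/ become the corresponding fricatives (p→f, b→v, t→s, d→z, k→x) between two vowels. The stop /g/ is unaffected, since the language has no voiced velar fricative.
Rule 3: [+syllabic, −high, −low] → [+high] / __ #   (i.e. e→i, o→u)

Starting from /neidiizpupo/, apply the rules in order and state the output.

Rule 1 (regressive voicing assimilation): /z/ precedes the voiceless obstruent /p/, so it devoices to [s] by assimilation. /neidiizpupo/ → neidiispupo.
Rule 2 (intervocalic spirantization): /d/ is a stop between vowels /i/ and /i/, so it spirantizes to the fricative [z]. /p/ is a stop between vowels /u/ and /o/, so it spirantizes to the fricative [f]. /neidiispupo/ → neiziispufo.
Rule 3 (final vowel raising): /o/ is a mid vowel in word-final position, so it raises to [u]. /neiziispufo/ → neiziispufu.

neiziispufu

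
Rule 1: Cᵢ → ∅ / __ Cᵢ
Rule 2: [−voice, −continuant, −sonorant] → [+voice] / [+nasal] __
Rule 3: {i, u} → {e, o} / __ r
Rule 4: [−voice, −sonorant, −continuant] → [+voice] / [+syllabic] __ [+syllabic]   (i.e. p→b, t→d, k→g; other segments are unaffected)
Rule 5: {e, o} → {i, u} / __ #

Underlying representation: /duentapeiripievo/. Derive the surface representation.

duendabeeribievu

Rule 1 (degemination): no segment meets the environment; /duentapeiripievo/ is unchanged.
Rule 2 (post-nasal voicing): /t/ is a voiceless stop immediately after the nasal /n/, so it voices to [d]. /duentapeiripievo/ → duendapeiripievo.
Rule 3 (pre-rhotic lowering): /i/ is a high vowel immediately before /r/, so it lowers to [e]. /duendapeiripievo/ → duendapeeripievo.
Rule 4 (intervocalic voicing): /p/ is a voiceless stop between vowels /a/ and /e/, so it voices to [b]. /p/ is a voiceless stop between vowels /i/ and /i/, so it voices to [b]. /duendapeeripievo/ → duendabeeribievo.
Rule 5 (final vowel raising): /o/ is a mid vowel in word-final position, so it raises to [u]. /duendabeeribievo/ → duendabeeribievu.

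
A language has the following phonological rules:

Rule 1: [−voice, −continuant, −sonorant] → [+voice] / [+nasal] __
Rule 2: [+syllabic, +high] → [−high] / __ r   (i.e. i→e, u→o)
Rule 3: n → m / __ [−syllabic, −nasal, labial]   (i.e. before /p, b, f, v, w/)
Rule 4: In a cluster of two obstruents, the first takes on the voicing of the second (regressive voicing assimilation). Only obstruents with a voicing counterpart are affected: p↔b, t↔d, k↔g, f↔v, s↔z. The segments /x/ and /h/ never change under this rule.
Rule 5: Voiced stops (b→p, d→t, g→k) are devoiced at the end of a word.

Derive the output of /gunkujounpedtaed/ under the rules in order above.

gungujoumbettaet

Rule 1 (post-nasal voicing): /k/ is a voiceless stop immediately after the nasal /n/, so it voices to [g]. /p/ is a voiceless stop immediately after the nasal /n/, so it voices to [b]. /gunkujounpedtaed/ → gungujounbedtaed.
Rule 2 (pre-rhotic lowering): no segment meets the environment; /gungujounbedtaed/ is unchanged.
Rule 3 (nasal place assimilation): /n/ precedes the labial consonant /b/, so it assimilates in place to [m]. /gungujounbedtaed/ → gungujoumbedtaed.
Rule 4 (regressive voicing assimilation): /d/ precedes the voiceless obstruent /t/, so it devoices to [t] by assimilation. /gungujoumbedtaed/ → gungujoumbettaed.
Rule 5 (final devoicing): /d/ is a voiced stop in word-final position, so it devoices to [t]. /gungujoumbettaed/ → gungujoumbettaet.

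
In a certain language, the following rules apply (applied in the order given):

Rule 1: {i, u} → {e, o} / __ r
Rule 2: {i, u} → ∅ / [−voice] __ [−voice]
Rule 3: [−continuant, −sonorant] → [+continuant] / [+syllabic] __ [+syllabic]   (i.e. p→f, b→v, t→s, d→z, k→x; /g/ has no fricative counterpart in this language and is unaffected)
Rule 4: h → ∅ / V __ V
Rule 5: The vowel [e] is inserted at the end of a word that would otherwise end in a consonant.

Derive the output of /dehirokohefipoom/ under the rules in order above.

deeroxoefpoome

Rule 1 (pre-rhotic lowering): /i/ is a high vowel immediately before /r/, so it lowers to [e]. /dehirokohefipoom/ → deherokohefipoom.
Rule 2 (high vowel syncope): /i/ is a high vowel flanked by voiceless consonants /f/ and /p/, so it deletes. /deherokohefipoom/ → deherokohefpoom.
Rule 3 (intervocalic spirantization): /k/ is a stop between vowels /o/ and /o/, so it spirantizes to the fricative [x]. /deherokohefpoom/ → deheroxohefpoom.
Rule 4 (intervocalic h-deletion): /h/ occurs between vowels /e/ and /e/, so it deletes. /h/ occurs between vowels /o/ and /e/, so it deletes. /deheroxohefpoom/ → deeroxoefpoom.
Rule 5 (final e-epenthesis): the form ends in the consonant /m/, so [e] is inserted word-finally. /deeroxoefpoom/ → deeroxoefpoome.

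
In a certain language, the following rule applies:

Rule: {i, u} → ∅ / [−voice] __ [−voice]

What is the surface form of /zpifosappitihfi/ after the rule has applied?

/i/ is a high vowel flanked by voiceless consonants /p/ and /f/, so it deletes.
/i/ is a high vowel flanked by voiceless consonants /p/ and /t/, so it deletes.
/i/ is a high vowel flanked by voiceless consonants /t/ and /h/, so it deletes.
Surface form: [zpfosappthfi].

zpfosappthfi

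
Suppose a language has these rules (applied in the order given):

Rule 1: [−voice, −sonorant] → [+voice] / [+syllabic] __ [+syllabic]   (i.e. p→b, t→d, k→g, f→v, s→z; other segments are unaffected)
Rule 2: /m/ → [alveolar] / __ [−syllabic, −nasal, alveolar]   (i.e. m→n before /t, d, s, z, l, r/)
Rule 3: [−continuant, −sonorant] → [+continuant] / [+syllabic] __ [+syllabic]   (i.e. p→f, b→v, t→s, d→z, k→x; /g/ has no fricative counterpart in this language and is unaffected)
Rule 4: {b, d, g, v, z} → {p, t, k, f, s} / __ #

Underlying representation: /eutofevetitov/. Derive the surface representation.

Rule 1 (intervocalic voicing): /t/ is a voiceless obstruent between vowels /u/ and /o/, so it voices to [d]. /f/ is a voiceless obstruent between vowels /o/ and /e/, so it voices to [v]. /t/ is a voiceless obstruent between vowels /e/ and /i/, so it voices to [d]. /t/ is a voiceless obstruent between vowels /i/ and /o/, so it voices to [d]. /eutofevetitov/ → eudovevedidov.
Rule 2 (nasal place assimilation): no segment meets the environment; /eudovevedidov/ is unchanged.
Rule 3 (intervocalic spirantization): /d/ is a stop between vowels /u/ and /o/, so it spirantizes to the fricative [z]. /d/ is a stop between vowels /e/ and /i/, so it spirantizes to the fricative [z]. /d/ is a stop between vowels /i/ and /o/, so it spirantizes to the fricative [z]. /eudovevedidov/ → euzovevezizov.
Rule 4 (final devoicing): /v/ is a voiced obstruent in word-final position, so it devoices to [f]. /euzovevezizov/ → euzovevezizof.

euzovevezizof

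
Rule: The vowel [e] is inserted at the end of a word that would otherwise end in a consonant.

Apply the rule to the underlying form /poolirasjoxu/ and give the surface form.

poolirasjoxu

No segment of /poolirasjoxu/ meets the structural description of the rule, so the form surfaces unchanged.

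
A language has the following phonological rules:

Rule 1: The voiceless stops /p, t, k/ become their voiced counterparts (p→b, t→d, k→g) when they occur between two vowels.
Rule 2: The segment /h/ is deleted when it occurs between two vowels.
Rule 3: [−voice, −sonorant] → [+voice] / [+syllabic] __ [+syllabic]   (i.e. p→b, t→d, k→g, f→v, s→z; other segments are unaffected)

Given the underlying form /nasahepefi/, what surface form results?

Rule 1 (intervocalic voicing): /p/ is a voiceless stop between vowels /e/ and /e/, so it voices to [b]. /nasahepefi/ → nasahebefi.
Rule 2 (intervocalic h-deletion): /h/ occurs between vowels /a/ and /e/, so it deletes. /nasahebefi/ → nasaebefi.
Rule 3 (intervocalic voicing): /s/ is a voiceless obstruent between vowels /a/ and /a/, so it voices to [z]. /f/ is a voiceless obstruent between vowels /e/ and /i/, so it voices to [v]. /nasaebefi/ → nazaebevi.

nazaebevi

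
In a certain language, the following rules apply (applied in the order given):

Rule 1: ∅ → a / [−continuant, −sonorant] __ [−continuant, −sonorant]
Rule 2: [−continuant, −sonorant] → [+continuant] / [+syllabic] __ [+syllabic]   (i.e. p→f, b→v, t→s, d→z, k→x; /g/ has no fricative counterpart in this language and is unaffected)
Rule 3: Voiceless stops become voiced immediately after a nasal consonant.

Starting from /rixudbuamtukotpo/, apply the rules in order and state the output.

Rule 1 (stop-cluster a-epenthesis): /d/ and /b/ form a stop–stop cluster, so [a] is inserted between them. /t/ and /p/ form a stop–stop cluster, so [a] is inserted between them. /rixudbuamtukotpo/ → rixudabuamtukotapo.
Rule 2 (intervocalic spirantization): /d/ is a stop between vowels /u/ and /a/, so it spirantizes to the fricative [z]. /b/ is a stop between vowels /a/ and /u/, so it spirantizes to the fricative [v]. /k/ is a stop between vowels /u/ and /o/, so it spirantizes to the fricative [x]. /t/ is a stop between vowels /o/ and /a/, so it spirantizes to the fricative [s]. /p/ is a stop between vowels /a/ and /o/, so it spirantizes to the fricative [f]. /rixudabuamtukotapo/ → rixuzavuamtuxosafo.
Rule 3 (post-nasal voicing): /t/ is a voiceless stop immediately after the nasal /m/, so it voices to [d]. /rixuzavuamtuxosafo/ → rixuzavuamduxosafo.

rixuzavuamduxosafo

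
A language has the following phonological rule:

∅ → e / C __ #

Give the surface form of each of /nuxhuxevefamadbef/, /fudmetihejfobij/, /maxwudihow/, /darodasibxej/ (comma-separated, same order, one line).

nuxhuxevefamadbefe, fudmetihejfobije, maxwudihowe, darodasibxeje

/nuxhuxevefamadbef/: the form ends in the consonant /f/, so [e] is inserted word-finally. → [nuxhuxevefamadbefe].
/fudmetihejfobij/: the form ends in the consonant /j/, so [e] is inserted word-finally. → [fudmetihejfobije].
/maxwudihow/: the form ends in the consonant /w/, so [e] is inserted word-finally. → [maxwudihowe].
/darodasibxej/: the form ends in the consonant /j/, so [e] is inserted word-finally. → [darodasibxeje].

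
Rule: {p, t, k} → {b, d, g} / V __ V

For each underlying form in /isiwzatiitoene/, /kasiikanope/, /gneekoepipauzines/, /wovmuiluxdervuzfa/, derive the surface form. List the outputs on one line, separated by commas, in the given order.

isiwzadiidoene, kasiiganobe, gneegoebibauzines, wovmuiluxdervuzfa

/isiwzatiitoene/: /t/ is a voiceless stop between vowels /a/ and /i/, so it voices to [d]. /t/ is a voiceless stop between vowels /i/ and /o/, so it voices to [d]. → [isiwzadiidoene].
/kasiikanope/: /k/ is a voiceless stop between vowels /i/ and /a/, so it voices to [g]. /p/ is a voiceless stop between vowels /o/ and /e/, so it voices to [b]. → [kasiiganobe].
/gneekoepipauzines/: /k/ is a voiceless stop between vowels /e/ and /o/, so it voices to [g]. /p/ is a voiceless stop between vowels /e/ and /i/, so it voices to [b]. /p/ is a voiceless stop between vowels /i/ and /a/, so it voices to [b]. → [gneegoebibauzines].
/wovmuiluxdervuzfa/: the rule's environment is not met; surfaces unchanged as [wovmuiluxdervuzfa].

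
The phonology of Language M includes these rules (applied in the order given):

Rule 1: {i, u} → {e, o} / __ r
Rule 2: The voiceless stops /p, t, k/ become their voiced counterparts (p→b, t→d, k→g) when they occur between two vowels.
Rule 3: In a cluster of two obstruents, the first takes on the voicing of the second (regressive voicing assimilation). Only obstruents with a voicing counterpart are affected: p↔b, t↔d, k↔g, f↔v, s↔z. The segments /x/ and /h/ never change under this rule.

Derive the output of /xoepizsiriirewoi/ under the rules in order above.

xoebisserierewoi

Rule 1 (pre-rhotic lowering): /i/ is a high vowel immediately before /r/, so it lowers to [e]. /i/ is a high vowel immediately before /r/, so it lowers to [e]. /xoepizsiriirewoi/ → xoepizserierewoi.
Rule 2 (intervocalic voicing): /p/ is a voiceless stop between vowels /e/ and /i/, so it voices to [b]. /xoepizserierewoi/ → xoebizserierewoi.
Rule 3 (regressive voicing assimilation): /z/ precedes the voiceless obstruent /s/, so it devoices to [s] by assimilation. /xoebizserierewoi/ → xoebisserierewoi.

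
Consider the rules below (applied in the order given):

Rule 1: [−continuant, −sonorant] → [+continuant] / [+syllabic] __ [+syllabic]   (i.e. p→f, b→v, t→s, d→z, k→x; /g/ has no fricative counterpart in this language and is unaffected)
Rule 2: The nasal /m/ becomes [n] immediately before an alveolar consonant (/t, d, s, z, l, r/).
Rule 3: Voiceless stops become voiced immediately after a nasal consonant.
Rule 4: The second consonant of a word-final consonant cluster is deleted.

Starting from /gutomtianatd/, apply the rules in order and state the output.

gusondianat

Rule 1 (intervocalic spirantization): /t/ is a stop between vowels /u/ and /o/, so it spirantizes to the fricative [s]. /gutomtianatd/ → gusomtianatd.
Rule 2 (nasal place assimilation): /m/ precedes the alveolar consonant /t/, so it assimilates in place to [n]. /gusomtianatd/ → gusontianatd.
Rule 3 (post-nasal voicing): /t/ is a voiceless stop immediately after the nasal /n/, so it voices to [d]. /gusontianatd/ → gusondianatd.
Rule 4 (final cluster simplification): /d/ is the second consonant of a word-final cluster /td/, so it deletes. /gusondianatd/ → gusondianat.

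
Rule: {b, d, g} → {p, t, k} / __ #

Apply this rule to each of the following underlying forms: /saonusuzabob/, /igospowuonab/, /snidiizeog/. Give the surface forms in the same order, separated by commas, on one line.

/saonusuzabob/: /b/ is a voiced stop in word-final position, so it devoices to [p]. → [saonusuzabop].
/igospowuonab/: /b/ is a voiced stop in word-final position, so it devoices to [p]. → [igospowuonap].
/snidiizeog/: /g/ is a voiced stop in word-final position, so it devoices to [k]. → [snidiizeok].

saonusuzabop, igospowuonap, snidiizeok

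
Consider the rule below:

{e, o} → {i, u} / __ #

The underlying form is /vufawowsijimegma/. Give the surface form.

No segment of /vufawowsijimegma/ meets the structural description of the rule, so the form surfaces unchanged.

vufawowsijimegma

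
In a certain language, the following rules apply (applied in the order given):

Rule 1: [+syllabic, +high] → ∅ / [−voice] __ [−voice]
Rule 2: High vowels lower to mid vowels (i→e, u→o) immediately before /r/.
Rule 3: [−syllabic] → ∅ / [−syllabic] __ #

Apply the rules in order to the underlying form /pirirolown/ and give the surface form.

Rule 1 (high vowel syncope): no segment meets the environment; /pirirolown/ is unchanged.
Rule 2 (pre-rhotic lowering): /i/ is a high vowel immediately before /r/, so it lowers to [e]. /i/ is a high vowel immediately before /r/, so it lowers to [e]. /pirirolown/ → pererolown.
Rule 3 (final cluster simplification): /n/ is the second consonant of a word-final cluster /wn/, so it deletes. /pererolown/ → pererolow.

pererolow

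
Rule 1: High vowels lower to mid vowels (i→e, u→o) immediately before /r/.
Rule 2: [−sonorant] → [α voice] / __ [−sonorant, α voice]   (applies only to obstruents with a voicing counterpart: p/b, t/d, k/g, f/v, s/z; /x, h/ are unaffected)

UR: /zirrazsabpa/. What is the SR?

zerrassappa

Rule 1 (pre-rhotic lowering): /i/ is a high vowel immediately before /r/, so it lowers to [e]. /zirrazsabpa/ → zerrazsabpa.
Rule 2 (regressive voicing assimilation): /z/ precedes the voiceless obstruent /s/, so it devoices to [s] by assimilation. /b/ precedes the voiceless obstruent /p/, so it devoices to [p] by assimilation. /zerrazsabpa/ → zerrassappa.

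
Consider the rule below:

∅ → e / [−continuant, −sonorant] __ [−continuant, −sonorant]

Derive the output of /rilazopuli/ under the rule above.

No segment of /rilazopuli/ meets the structural description of the rule, so the form surfaces unchanged.

rilazopuli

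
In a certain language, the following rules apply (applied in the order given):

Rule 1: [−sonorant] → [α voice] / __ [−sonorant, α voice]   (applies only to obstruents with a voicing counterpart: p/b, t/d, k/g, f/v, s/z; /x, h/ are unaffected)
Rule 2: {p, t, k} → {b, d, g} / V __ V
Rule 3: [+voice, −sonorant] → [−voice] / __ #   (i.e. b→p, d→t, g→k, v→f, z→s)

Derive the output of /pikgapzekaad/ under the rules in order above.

Rule 1 (regressive voicing assimilation): /k/ precedes the voiced obstruent /g/, so it voices to [g] by assimilation. /p/ precedes the voiced obstruent /z/, so it voices to [b] by assimilation. /pikgapzekaad/ → piggabzekaad.
Rule 2 (intervocalic voicing): /k/ is a voiceless stop between vowels /e/ and /a/, so it voices to [g]. /piggabzekaad/ → piggabzegaad.
Rule 3 (final devoicing): /d/ is a voiced obstruent in word-final position, so it devoices to [t]. /piggabzegaad/ → piggabzegaat.

piggabzegaat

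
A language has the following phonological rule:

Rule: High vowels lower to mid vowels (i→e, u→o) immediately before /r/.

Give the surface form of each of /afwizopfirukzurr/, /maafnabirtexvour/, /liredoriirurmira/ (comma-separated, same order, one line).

/afwizopfirukzurr/: /i/ is a high vowel immediately before /r/, so it lowers to [e]. /u/ is a high vowel immediately before /r/, so it lowers to [o]. → [afwizopferukzorr].
/maafnabirtexvour/: /i/ is a high vowel immediately before /r/, so it lowers to [e]. /u/ is a high vowel immediately before /r/, so it lowers to [o]. → [maafnabertexvoor].
/liredoriirurmira/: /i/ is a high vowel immediately before /r/, so it lowers to [e]. /i/ is a high vowel immediately before /r/, so it lowers to [e]. /u/ is a high vowel immediately before /r/, so it lowers to [o]. /i/ is a high vowel immediately before /r/, so it lowers to [e]. → [leredorierormera].

afwizopferukzorr, maafnabertexvoor, leredorierormera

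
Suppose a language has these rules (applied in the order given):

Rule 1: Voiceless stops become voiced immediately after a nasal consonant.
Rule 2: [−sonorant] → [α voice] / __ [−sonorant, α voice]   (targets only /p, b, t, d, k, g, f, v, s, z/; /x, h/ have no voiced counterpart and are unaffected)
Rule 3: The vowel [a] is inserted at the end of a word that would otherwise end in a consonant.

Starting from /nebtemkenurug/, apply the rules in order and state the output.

Rule 1 (post-nasal voicing): /k/ is a voiceless stop immediately after the nasal /m/, so it voices to [g]. /nebtemkenurug/ → nebtemgenurug.
Rule 2 (regressive voicing assimilation): /b/ precedes the voiceless obstruent /t/, so it devoices to [p] by assimilation. /nebtemgenurug/ → neptemgenurug.
Rule 3 (final a-epenthesis): the form ends in the consonant /g/, so [a] is inserted word-finally. /neptemgenurug/ → neptemgenuruga.

neptemgenuruga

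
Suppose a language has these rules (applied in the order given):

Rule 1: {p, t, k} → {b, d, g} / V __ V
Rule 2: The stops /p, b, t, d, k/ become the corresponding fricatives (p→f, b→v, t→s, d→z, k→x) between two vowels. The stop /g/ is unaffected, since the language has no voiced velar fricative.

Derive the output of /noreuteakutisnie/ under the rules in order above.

Rule 1 (intervocalic voicing): /t/ is a voiceless stop between vowels /u/ and /e/, so it voices to [d]. /k/ is a voiceless stop between vowels /a/ and /u/, so it voices to [g]. /t/ is a voiceless stop between vowels /u/ and /i/, so it voices to [d]. /noreuteakutisnie/ → noreudeagudisnie.
Rule 2 (intervocalic spirantization): /d/ is a stop between vowels /u/ and /e/, so it spirantizes to the fricative [z]. /d/ is a stop between vowels /u/ and /i/, so it spirantizes to the fricative [z]. /noreudeagudisnie/ → noreuzeaguzisnie.

noreuzeaguzisnie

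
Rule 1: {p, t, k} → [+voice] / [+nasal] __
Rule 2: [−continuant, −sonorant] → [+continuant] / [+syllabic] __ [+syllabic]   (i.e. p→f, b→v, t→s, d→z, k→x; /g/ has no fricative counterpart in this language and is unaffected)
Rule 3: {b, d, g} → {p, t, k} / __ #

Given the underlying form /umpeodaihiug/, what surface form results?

umbeozaihiuk

Rule 1 (post-nasal voicing): /p/ is a voiceless stop immediately after the nasal /m/, so it voices to [b]. /umpeodaihiug/ → umbeodaihiug.
Rule 2 (intervocalic spirantization): /d/ is a stop between vowels /o/ and /a/, so it spirantizes to the fricative [z]. /umbeodaihiug/ → umbeozaihiug.
Rule 3 (final devoicing): /g/ is a voiced stop in word-final position, so it devoices to [k]. /umbeozaihiug/ → umbeozaihiuk.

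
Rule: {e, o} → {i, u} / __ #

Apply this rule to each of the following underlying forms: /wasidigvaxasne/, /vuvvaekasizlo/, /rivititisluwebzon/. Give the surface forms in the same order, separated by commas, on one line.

wasidigvaxasni, vuvvaekasizlu, rivititisluwebzon

/wasidigvaxasne/: /e/ is a mid vowel in word-final position, so it raises to [i]. → [wasidigvaxasni].
/vuvvaekasizlo/: /o/ is a mid vowel in word-final position, so it raises to [u]. → [vuvvaekasizlu].
/rivititisluwebzon/: the rule's environment is not met; surfaces unchanged as [rivititisluwebzon].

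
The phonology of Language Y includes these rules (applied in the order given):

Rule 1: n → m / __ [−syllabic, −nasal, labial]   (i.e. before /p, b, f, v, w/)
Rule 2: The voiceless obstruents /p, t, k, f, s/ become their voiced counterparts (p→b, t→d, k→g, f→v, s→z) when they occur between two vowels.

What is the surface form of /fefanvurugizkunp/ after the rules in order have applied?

fevamvurugizkump

Rule 1 (nasal place assimilation): /n/ precedes the labial consonant /v/, so it assimilates in place to [m]. /n/ precedes the labial consonant /p/, so it assimilates in place to [m]. /fefanvurugizkunp/ → fefamvurugizkump.
Rule 2 (intervocalic voicing): /f/ is a voiceless obstruent between vowels /e/ and /a/, so it voices to [v]. /fefamvurugizkump/ → fevamvurugizkump.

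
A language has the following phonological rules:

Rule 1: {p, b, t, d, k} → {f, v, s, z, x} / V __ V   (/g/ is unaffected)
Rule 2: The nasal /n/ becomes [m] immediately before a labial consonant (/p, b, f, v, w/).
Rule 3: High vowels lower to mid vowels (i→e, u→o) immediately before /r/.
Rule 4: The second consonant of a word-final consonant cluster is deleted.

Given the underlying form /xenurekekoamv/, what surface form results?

xenorexexoam

Rule 1 (intervocalic spirantization): /k/ is a stop between vowels /e/ and /e/, so it spirantizes to the fricative [x]. /k/ is a stop between vowels /e/ and /o/, so it spirantizes to the fricative [x]. /xenurekekoamv/ → xenurexexoamv.
Rule 2 (nasal place assimilation): no segment meets the environment; /xenurexexoamv/ is unchanged.
Rule 3 (pre-rhotic lowering): /u/ is a high vowel immediately before /r/, so it lowers to [o]. /xenurexexoamv/ → xenorexexoamv.
Rule 4 (final cluster simplification): /v/ is the second consonant of a word-final cluster /mv/, so it deletes. /xenorexexoamv/ → xenorexexoam.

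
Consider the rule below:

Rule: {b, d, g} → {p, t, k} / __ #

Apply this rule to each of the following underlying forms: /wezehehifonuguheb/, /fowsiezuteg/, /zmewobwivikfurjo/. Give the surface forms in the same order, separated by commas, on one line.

wezehehifonuguhep, fowsiezutek, zmewobwivikfurjo

/wezehehifonuguheb/: /b/ is a voiced stop in word-final position, so it devoices to [p]. → [wezehehifonuguhep].
/fowsiezuteg/: /g/ is a voiced stop in word-final position, so it devoices to [k]. → [fowsiezutek].
/zmewobwivikfurjo/: the rule's environment is not met; surfaces unchanged as [zmewobwivikfurjo].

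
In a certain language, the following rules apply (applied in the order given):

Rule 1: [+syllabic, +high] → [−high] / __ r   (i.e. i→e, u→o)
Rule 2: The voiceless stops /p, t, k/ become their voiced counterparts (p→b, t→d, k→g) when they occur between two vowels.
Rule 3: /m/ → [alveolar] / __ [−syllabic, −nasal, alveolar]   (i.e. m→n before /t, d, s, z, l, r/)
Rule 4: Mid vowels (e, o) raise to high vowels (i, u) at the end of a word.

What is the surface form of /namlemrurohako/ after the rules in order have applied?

nanlenrorohagu

Rule 1 (pre-rhotic lowering): /u/ is a high vowel immediately before /r/, so it lowers to [o]. /namlemrurohako/ → namlemrorohako.
Rule 2 (intervocalic voicing): /k/ is a voiceless stop between vowels /a/ and /o/, so it voices to [g]. /namlemrorohako/ → namlemrorohago.
Rule 3 (nasal place assimilation): /m/ precedes the alveolar consonant /l/, so it assimilates in place to [n]. /m/ precedes the alveolar consonant /r/, so it assimilates in place to [n]. /namlemrorohago/ → nanlenrorohago.
Rule 4 (final vowel raising): /o/ is a mid vowel in word-final position, so it raises to [u]. /nanlenrorohago/ → nanlenrorohagu.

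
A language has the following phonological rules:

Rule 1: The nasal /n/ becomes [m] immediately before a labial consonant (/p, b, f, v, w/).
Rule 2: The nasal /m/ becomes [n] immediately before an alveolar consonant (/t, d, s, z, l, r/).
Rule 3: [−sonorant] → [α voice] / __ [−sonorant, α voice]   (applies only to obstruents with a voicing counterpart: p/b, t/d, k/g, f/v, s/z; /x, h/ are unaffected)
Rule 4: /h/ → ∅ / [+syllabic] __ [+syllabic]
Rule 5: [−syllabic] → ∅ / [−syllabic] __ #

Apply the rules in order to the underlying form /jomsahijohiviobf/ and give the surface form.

Rule 1 (nasal place assimilation): no segment meets the environment; /jomsahijohiviobf/ is unchanged.
Rule 2 (nasal place assimilation): /m/ precedes the alveolar consonant /s/, so it assimilates in place to [n]. /jomsahijohiviobf/ → jonsahijohiviobf.
Rule 3 (regressive voicing assimilation): /b/ precedes the voiceless obstruent /f/, so it devoices to [p] by assimilation. /jonsahijohiviobf/ → jonsahijohiviopf.
Rule 4 (intervocalic h-deletion): /h/ occurs between vowels /a/ and /i/, so it deletes. /h/ occurs between vowels /o/ and /i/, so it deletes. /jonsahijohiviopf/ → jonsaijoiviopf.
Rule 5 (final cluster simplification): /f/ is the second consonant of a word-final cluster /pf/, so it deletes. /jonsaijoiviopf/ → jonsaijoiviop.

jonsaijoiviop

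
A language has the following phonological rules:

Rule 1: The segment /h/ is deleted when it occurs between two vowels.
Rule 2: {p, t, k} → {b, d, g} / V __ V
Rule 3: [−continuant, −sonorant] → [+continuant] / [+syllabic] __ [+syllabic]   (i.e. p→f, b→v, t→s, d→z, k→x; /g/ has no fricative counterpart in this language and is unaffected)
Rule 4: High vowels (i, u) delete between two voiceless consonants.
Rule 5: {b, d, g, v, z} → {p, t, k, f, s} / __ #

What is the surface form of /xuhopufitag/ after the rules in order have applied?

xuovufizak

Rule 1 (intervocalic h-deletion): /h/ occurs between vowels /u/ and /o/, so it deletes. /xuhopufitag/ → xuopufitag.
Rule 2 (intervocalic voicing): /p/ is a voiceless stop between vowels /o/ and /u/, so it voices to [b]. /t/ is a voiceless stop between vowels /i/ and /a/, so it voices to [d]. /xuopufitag/ → xuobufidag.
Rule 3 (intervocalic spirantization): /b/ is a stop between vowels /o/ and /u/, so it spirantizes to the fricative [v]. /d/ is a stop between vowels /i/ and /a/, so it spirantizes to the fricative [z]. /xuobufidag/ → xuovufizag.
Rule 4 (high vowel syncope): no segment meets the environment; /xuovufizag/ is unchanged.
Rule 5 (final devoicing): /g/ is a voiced obstruent in word-final position, so it devoices to [k]. /xuovufizag/ → xuovufizak.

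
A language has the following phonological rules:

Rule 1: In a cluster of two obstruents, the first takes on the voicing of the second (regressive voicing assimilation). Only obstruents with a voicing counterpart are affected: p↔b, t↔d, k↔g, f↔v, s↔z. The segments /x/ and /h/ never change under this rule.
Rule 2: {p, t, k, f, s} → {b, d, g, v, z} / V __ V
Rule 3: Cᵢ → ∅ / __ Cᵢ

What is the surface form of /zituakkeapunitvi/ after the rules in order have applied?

Rule 1 (regressive voicing assimilation): /t/ precedes the voiced obstruent /v/, so it voices to [d] by assimilation. /zituakkeapunitvi/ → zituakkeapunidvi.
Rule 2 (intervocalic voicing): /t/ is a voiceless obstruent between vowels /i/ and /u/, so it voices to [d]. /p/ is a voiceless obstruent between vowels /a/ and /u/, so it voices to [b]. /zituakkeapunidvi/ → ziduakkeabunidvi.
Rule 3 (degemination): /kk/ is a geminate; the first /k/ deletes. /ziduakkeabunidvi/ → ziduakeabunidvi.

ziduakeabunidvi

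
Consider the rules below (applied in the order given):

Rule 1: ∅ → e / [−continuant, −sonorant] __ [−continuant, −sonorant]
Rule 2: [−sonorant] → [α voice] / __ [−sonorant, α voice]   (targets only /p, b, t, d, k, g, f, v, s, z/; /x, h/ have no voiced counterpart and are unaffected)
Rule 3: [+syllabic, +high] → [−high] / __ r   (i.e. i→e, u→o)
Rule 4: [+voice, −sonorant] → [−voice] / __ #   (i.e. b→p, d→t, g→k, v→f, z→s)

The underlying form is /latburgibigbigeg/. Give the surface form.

lateborgibigebigek

Rule 1 (stop-cluster e-epenthesis): /t/ and /b/ form a stop–stop cluster, so [e] is inserted between them. /g/ and /b/ form a stop–stop cluster, so [e] is inserted between them. /latburgibigbigeg/ → lateburgibigebigeg.
Rule 2 (regressive voicing assimilation): no segment meets the environment; /lateburgibigebigeg/ is unchanged.
Rule 3 (pre-rhotic lowering): /u/ is a high vowel immediately before /r/, so it lowers to [o]. /lateburgibigebigeg/ → lateborgibigebigeg.
Rule 4 (final devoicing): /g/ is a voiced obstruent in word-final position, so it devoices to [k]. /lateborgibigebigeg/ → lateborgibigebigek.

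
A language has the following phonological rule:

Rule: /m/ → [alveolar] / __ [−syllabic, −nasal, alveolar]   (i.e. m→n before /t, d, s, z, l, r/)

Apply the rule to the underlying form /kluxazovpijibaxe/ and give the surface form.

No segment of /kluxazovpijibaxe/ meets the structural description of the rule, so the form surfaces unchanged.

kluxazovpijibaxe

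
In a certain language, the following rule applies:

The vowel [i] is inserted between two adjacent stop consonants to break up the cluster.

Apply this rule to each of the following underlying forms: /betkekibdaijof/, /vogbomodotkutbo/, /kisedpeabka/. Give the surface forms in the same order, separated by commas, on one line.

/betkekibdaijof/: /t/ and /k/ form a stop–stop cluster, so [i] is inserted between them. /b/ and /d/ form a stop–stop cluster, so [i] is inserted between them. → [betikekibidaijof].
/vogbomodotkutbo/: /g/ and /b/ form a stop–stop cluster, so [i] is inserted between them. /t/ and /k/ form a stop–stop cluster, so [i] is inserted between them. /t/ and /b/ form a stop–stop cluster, so [i] is inserted between them. → [vogibomodotikutibo].
/kisedpeabka/: /d/ and /p/ form a stop–stop cluster, so [i] is inserted between them. /b/ and /k/ form a stop–stop cluster, so [i] is inserted between them. → [kisedipeabika].

betikekibidaijof, vogibomodotikutibo, kisedipeabika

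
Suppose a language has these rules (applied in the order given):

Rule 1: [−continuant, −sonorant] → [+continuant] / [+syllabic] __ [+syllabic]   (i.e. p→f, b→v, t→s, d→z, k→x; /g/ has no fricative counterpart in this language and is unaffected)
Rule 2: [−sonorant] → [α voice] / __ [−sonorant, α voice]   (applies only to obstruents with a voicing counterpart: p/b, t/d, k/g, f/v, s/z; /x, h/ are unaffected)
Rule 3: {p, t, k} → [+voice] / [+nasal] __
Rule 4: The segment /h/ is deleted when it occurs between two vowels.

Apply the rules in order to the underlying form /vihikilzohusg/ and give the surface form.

viixilzouzg

Rule 1 (intervocalic spirantization): /k/ is a stop between vowels /i/ and /i/, so it spirantizes to the fricative [x]. /vihikilzohusg/ → vihixilzohusg.
Rule 2 (regressive voicing assimilation): /s/ precedes the voiced obstruent /g/, so it voices to [z] by assimilation. /vihixilzohusg/ → vihixilzohuzg.
Rule 3 (post-nasal voicing): no segment meets the environment; /vihixilzohuzg/ is unchanged.
Rule 4 (intervocalic h-deletion): /h/ occurs between vowels /i/ and /i/, so it deletes. /h/ occurs between vowels /o/ and /u/, so it deletes. /vihixilzohuzg/ → viixilzouzg.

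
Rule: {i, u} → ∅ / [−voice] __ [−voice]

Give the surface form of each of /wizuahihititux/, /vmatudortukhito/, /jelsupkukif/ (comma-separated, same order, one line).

wizuahhttx, vmatudortkhto, jelspkkf

/wizuahihititux/: /i/ is a high vowel flanked by voiceless consonants /h/ and /h/, so it deletes. /i/ is a high vowel flanked by voiceless consonants /h/ and /t/, so it deletes. /i/ is a high vowel flanked by voiceless consonants /t/ and /t/, so it deletes. /u/ is a high vowel flanked by voiceless consonants /t/ and /x/, so it deletes. → [wizuahhttx].
/vmatudortukhito/: /u/ is a high vowel flanked by voiceless consonants /t/ and /k/, so it deletes. /i/ is a high vowel flanked by voiceless consonants /h/ and /t/, so it deletes. → [vmatudortkhto].
/jelsupkukif/: /u/ is a high vowel flanked by voiceless consonants /s/ and /p/, so it deletes. /u/ is a high vowel flanked by voiceless consonants /k/ and /k/, so it deletes. /i/ is a high vowel flanked by voiceless consonants /k/ and /f/, so it deletes. → [jelspkkf].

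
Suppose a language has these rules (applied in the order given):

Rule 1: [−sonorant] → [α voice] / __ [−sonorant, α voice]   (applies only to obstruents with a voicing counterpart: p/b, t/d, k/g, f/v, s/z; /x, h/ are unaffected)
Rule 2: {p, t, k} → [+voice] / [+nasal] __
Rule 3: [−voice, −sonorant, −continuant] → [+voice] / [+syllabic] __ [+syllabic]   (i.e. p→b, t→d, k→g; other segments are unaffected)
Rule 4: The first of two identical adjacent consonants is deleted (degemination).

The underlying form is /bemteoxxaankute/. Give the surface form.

Rule 1 (regressive voicing assimilation): no segment meets the environment; /bemteoxxaankute/ is unchanged.
Rule 2 (post-nasal voicing): /t/ is a voiceless stop immediately after the nasal /m/, so it voices to [d]. /k/ is a voiceless stop immediately after the nasal /n/, so it voices to [g]. /bemteoxxaankute/ → bemdeoxxaangute.
Rule 3 (intervocalic voicing): /t/ is a voiceless stop between vowels /u/ and /e/, so it voices to [d]. /bemdeoxxaangute/ → bemdeoxxaangude.
Rule 4 (degemination): /xx/ is a geminate; the first /x/ deletes. /bemdeoxxaangude/ → bemdeoxaangude.

bemdeoxaangude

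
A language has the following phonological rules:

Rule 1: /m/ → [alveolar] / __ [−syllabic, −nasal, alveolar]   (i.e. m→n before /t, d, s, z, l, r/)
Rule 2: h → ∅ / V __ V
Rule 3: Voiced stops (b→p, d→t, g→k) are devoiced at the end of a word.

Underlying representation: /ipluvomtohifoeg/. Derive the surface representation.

ipluvontoifoek

Rule 1 (nasal place assimilation): /m/ precedes the alveolar consonant /t/, so it assimilates in place to [n]. /ipluvomtohifoeg/ → ipluvontohifoeg.
Rule 2 (intervocalic h-deletion): /h/ occurs between vowels /o/ and /i/, so it deletes. /ipluvontohifoeg/ → ipluvontoifoeg.
Rule 3 (final devoicing): /g/ is a voiced stop in word-final position, so it devoices to [k]. /ipluvontoifoeg/ → ipluvontoifoek.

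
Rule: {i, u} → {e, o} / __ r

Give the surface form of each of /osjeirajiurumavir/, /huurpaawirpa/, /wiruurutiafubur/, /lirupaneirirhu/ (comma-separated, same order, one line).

/osjeirajiurumavir/: /i/ is a high vowel immediately before /r/, so it lowers to [e]. /u/ is a high vowel immediately before /r/, so it lowers to [o]. /i/ is a high vowel immediately before /r/, so it lowers to [e]. → [osjeerajiorumaver].
/huurpaawirpa/: /u/ is a high vowel immediately before /r/, so it lowers to [o]. /i/ is a high vowel immediately before /r/, so it lowers to [e]. → [huorpaawerpa].
/wiruurutiafubur/: /i/ is a high vowel immediately before /r/, so it lowers to [e]. /u/ is a high vowel immediately before /r/, so it lowers to [o]. /u/ is a high vowel immediately before /r/, so it lowers to [o]. → [weruorutiafubor].
/lirupaneirirhu/: /i/ is a high vowel immediately before /r/, so it lowers to [e]. /i/ is a high vowel immediately before /r/, so it lowers to [e]. /i/ is a high vowel immediately before /r/, so it lowers to [e]. → [lerupaneererhu].

osjeerajiorumaver, huorpaawerpa, weruorutiafubor, lerupaneererhu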